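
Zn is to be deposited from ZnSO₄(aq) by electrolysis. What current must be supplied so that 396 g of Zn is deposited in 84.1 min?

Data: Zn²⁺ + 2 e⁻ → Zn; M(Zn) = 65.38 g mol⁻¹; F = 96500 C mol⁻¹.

232 A

n(Zn) = 396 / 65.38 = 6.057 mol.
n(e⁻) = 2 × 6.057 = 12.11 mol.
Q = n(e⁻)·F = 12.11 × 96500 = 1169000 C.
I = Q/t = 1169000 / 5046.0 s = 232 A.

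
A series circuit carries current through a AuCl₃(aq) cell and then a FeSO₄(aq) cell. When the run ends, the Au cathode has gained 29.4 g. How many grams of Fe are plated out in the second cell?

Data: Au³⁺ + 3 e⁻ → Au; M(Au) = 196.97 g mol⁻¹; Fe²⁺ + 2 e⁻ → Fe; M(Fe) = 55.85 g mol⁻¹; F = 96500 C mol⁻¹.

n(Au) = 29.4 / 196.97 = 0.1493 mol.
Since Au³⁺ + 3 e⁻ → Au, n(e⁻) passed = 3 × 0.1493 = 0.4478 mol.
Cells in series carry the same charge, so the same 0.4478 mol of electrons passes through cell 2.
Fe²⁺ + 2 e⁻ → Fe, so n(Fe) = 0.4478 / 2 = 0.2239 mol.
m(Fe) = 0.2239 × 55.85 = 12.5 g.

12.5 g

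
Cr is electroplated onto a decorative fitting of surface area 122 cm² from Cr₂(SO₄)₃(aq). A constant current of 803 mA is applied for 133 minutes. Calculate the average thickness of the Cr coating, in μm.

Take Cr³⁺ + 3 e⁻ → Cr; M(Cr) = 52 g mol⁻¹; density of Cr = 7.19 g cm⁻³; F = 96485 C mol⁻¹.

13.1 μm

Q = I·t = 0.8030 × 7980.0 = 6408 C; n(e⁻) = 0.06641 mol.
n(Cr) = n(e⁻)/3 = 0.02214 mol, so m = 0.02214 × 52 = 1.151 g.
Volume = m/ρ = 1.151 / 7.19 = 0.1601 cm³.
Thickness = V/A = 0.1601 / 122 = 0.00131 cm = 13.1 μm.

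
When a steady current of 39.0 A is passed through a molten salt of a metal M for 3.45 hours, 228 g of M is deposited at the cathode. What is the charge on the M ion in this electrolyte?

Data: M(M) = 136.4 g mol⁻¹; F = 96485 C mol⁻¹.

+3

Q = I·t = 39.00 A × 12420 s = 484400 C, so n(e⁻) = 484400/96485 = 5.020 mol.
n(M) deposited = 228 / 136.4 = 1.672 mol.
Electrons per atom = n(e⁻)/n(M) = 5.020 / 1.672 = 3.00 ≈ 3, so the ion is M³⁺.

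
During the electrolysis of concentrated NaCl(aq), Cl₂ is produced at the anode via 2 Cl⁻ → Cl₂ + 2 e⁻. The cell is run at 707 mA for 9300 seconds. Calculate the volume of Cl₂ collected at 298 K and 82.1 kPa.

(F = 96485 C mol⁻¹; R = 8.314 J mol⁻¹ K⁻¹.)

Q = I·t = 0.7070 A × 9300.0 s = 6575 C.
n(e⁻) = Q/F = 6575 / 96485 = 0.06815 mol.
2 electrons are transferred per Cl₂ molecule, so n(Cl₂) = 0.06815 / 2 = 0.03407 mol.
V = nRT/P = (0.03407 × 8.314 × 298) / (82.1 × 10³ Pa) = 0.00103 m³ = 1.03 L.

1.03 L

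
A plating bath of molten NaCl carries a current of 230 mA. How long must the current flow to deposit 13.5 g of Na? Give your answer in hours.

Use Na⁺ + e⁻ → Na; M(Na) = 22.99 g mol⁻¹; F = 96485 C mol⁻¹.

68.4 h

n(Na) = m/M = 13.5 / 22.99 = 0.5872 mol.
Each Na atom requires 1 electron, so n(e⁻) = 1 × 0.5872 = 0.5872 mol.
Q = n(e⁻)·F = 0.5872 × 96485 = 56660 C.
t = Q/I = 56660 / 0.2300 A = 246300 s = 68.4 h.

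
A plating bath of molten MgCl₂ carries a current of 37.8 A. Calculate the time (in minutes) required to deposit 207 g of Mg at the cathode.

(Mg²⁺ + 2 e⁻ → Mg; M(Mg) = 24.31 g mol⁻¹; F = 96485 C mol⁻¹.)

724 min

n(Mg) = m/M = 207 / 24.31 = 8.515 mol.
Each Mg atom requires 2 electrons, so n(e⁻) = 2 × 8.515 = 17.03 mol.
Q = n(e⁻)·F = 17.03 × 96485 = 1643000 C.
t = Q/I = 1643000 / 37.80 A = 43470 s = 724 min.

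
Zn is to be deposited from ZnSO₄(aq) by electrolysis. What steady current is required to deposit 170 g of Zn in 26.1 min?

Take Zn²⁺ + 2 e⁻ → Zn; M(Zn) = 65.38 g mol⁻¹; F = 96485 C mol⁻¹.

n(Zn) = 170 / 65.38 = 2.600 mol.
n(e⁻) = 2 × 2.600 = 5.200 mol.
Q = n(e⁻)·F = 5.200 × 96485 = 501800 C.
I = Q/t = 501800 / 1566.0 s = 320 A.

320 A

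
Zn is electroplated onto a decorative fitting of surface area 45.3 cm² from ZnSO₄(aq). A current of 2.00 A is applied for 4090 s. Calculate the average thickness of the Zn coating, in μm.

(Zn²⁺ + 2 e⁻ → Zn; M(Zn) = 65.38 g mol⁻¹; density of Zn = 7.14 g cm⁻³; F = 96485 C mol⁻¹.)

Q = I·t = 2.000 × 4090.0 = 8180 C; n(e⁻) = 0.08478 mol.
n(Zn) = n(e⁻)/2 = 0.04239 mol, so m = 0.04239 × 65.38 = 2.771 g.
Volume = m/ρ = 2.771 / 7.14 = 0.3882 cm³.
Thickness = V/A = 0.3882 / 45.3 = 0.00857 cm = 85.7 μm.

85.7 μm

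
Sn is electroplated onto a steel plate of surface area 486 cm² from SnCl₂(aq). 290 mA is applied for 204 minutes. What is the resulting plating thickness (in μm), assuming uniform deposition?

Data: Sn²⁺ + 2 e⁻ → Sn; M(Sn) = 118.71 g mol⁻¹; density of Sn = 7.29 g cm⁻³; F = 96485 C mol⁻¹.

6.16 μm

Q = I·t = 0.2900 × 12240 = 3550 C; n(e⁻) = 0.03679 mol.
n(Sn) = n(e⁻)/2 = 0.01839 mol, so m = 0.01839 × 118.71 = 2.184 g.
Volume = m/ρ = 2.184 / 7.29 = 0.2995 cm³.
Thickness = V/A = 0.2995 / 486 = 6.16 × 10⁻⁴ cm = 6.16 μm.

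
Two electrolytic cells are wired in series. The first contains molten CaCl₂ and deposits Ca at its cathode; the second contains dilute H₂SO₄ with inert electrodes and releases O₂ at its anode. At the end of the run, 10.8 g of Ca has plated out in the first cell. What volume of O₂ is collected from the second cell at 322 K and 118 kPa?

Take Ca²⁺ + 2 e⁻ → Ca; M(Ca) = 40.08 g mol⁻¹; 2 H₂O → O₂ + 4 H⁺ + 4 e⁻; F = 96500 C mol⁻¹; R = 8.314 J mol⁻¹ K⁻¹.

3.06 L

n(Ca) = 10.8 / 40.08 = 0.2695 mol, so n(e⁻) = 2 × 0.2695 = 0.5389 mol.
The cells are in series, so the same 0.5389 mol of electrons passes through the second cell.
2 H₂O → O₂ + 4 H⁺ + 4 e⁻ — 4 mol e⁻ per mol O₂, so n(O₂) = 0.5389/4 = 0.1347 mol.
V = nRT/P = (0.1347 × 8.314 × 322) / (118 × 10³) = 0.00306 m³ = 3.06 L.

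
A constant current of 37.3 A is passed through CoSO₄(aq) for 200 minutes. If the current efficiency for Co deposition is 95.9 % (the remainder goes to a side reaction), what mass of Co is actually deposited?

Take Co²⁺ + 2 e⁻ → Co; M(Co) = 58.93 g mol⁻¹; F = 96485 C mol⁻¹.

131 g

Q = I·t = 37.30 × 12000 = 447600 C.
n(e⁻) = 447600/96485 = 4.639 mol; theoretically n(Co) = 4.639/2 = 2.320 mol, m_theo = 136.7 g.
At 95.9 % efficiency, m_actual = 0.959 × 136.7 = 131 g.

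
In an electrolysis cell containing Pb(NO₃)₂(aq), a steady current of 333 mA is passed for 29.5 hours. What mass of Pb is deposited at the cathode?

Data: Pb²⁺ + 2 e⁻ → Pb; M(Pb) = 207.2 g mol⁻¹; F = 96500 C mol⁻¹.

Q = I·t = 0.3330 A × 106200 s = 35360 C.
n(e⁻) = Q/F = 35360 / 96500 = 0.3665 mol.
Pb²⁺ + 2 e⁻ → Pb, so n(Pb) = n(e⁻)/2 = 0.1832 mol.
m = n·M = 0.1832 × 207.2 = 38.0 g.

38.0 g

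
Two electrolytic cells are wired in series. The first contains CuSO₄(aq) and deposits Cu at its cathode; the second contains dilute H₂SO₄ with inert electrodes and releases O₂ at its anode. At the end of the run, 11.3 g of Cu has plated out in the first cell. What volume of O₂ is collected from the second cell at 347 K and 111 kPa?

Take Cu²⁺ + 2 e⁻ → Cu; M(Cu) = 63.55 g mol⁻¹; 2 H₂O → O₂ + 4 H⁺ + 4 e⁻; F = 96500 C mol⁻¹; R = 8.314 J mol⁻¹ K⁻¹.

2.31 L

n(Cu) = 11.3 / 63.55 = 0.1778 mol, so n(e⁻) = 2 × 0.1778 = 0.3556 mol.
The cells are in series, so the same 0.3556 mol of electrons passes through the second cell.
2 H₂O → O₂ + 4 H⁺ + 4 e⁻ — 4 mol e⁻ per mol O₂, so n(O₂) = 0.3556/4 = 0.08891 mol.
V = nRT/P = (0.08891 × 8.314 × 347) / (111 × 10³) = 0.00231 m³ = 2.31 L.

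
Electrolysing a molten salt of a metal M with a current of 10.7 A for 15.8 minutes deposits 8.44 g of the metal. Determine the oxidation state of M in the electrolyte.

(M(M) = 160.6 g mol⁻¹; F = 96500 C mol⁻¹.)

+2

Q = I·t = 10.70 A × 948.00 s = 10140 C, so n(e⁻) = 10140/96500 = 0.1051 mol.
n(M) deposited = 8.44 / 160.6 = 0.05255 mol.
Electrons per atom = n(e⁻)/n(M) = 0.1051 / 0.05255 = 2.00 ≈ 2, so the ion is M²⁺.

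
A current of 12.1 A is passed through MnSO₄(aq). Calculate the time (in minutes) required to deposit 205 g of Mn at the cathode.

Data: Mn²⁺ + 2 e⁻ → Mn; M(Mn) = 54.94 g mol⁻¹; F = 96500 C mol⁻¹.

992 min

n(Mn) = m/M = 205 / 54.94 = 3.731 mol.
Each Mn atom requires 2 electrons, so n(e⁻) = 2 × 3.731 = 7.463 mol.
Q = n(e⁻)·F = 7.463 × 96500 = 720100 C.
t = Q/I = 720100 / 12.10 A = 59520 s = 992 min.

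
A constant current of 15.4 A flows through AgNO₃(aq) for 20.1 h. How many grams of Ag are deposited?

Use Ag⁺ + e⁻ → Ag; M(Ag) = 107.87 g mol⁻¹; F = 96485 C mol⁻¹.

Q = I·t = 15.40 A × 72360 s = 1114000 C.
n(e⁻) = Q/F = 1114000 / 96485 = 11.55 mol.
Ag⁺ + e⁻ → Ag, so n(Ag) = n(e⁻)/1 = 11.55 mol.
m = n·M = 11.55 × 107.87 = 1250 g.

1250 g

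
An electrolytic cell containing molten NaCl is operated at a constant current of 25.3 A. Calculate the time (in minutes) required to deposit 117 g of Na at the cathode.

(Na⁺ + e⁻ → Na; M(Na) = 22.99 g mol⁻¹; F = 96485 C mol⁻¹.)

n(Na) = m/M = 117 / 22.99 = 5.089 mol.
Each Na atom requires 1 electron, so n(e⁻) = 1 × 5.089 = 5.089 mol.
Q = n(e⁻)·F = 5.089 × 96485 = 491000 C.
t = Q/I = 491000 / 25.30 A = 19410 s = 323 min.

323 min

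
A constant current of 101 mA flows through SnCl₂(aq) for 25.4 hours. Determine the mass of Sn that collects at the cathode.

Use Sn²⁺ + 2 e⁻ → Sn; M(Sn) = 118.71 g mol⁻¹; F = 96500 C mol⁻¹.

Q = I·t = 0.1010 A × 91440 s = 9235 C.
n(e⁻) = Q/F = 9235 / 96500 = 0.09570 mol.
Sn²⁺ + 2 e⁻ → Sn, so n(Sn) = n(e⁻)/2 = 0.04785 mol.
m = n·M = 0.04785 × 118.71 = 5.68 g.

5.68 g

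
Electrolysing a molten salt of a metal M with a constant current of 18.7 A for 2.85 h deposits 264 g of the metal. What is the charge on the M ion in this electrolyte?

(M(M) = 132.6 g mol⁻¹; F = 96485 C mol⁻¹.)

Q = I·t = 18.70 A × 10260 s = 191900 C, so n(e⁻) = 191900/96485 = 1.989 mol.
n(M) deposited = 264 / 132.6 = 1.991 mol.
Electrons per atom = n(e⁻)/n(M) = 1.989 / 1.991 = 0.999 ≈ 1, so the ion is M⁺.

+1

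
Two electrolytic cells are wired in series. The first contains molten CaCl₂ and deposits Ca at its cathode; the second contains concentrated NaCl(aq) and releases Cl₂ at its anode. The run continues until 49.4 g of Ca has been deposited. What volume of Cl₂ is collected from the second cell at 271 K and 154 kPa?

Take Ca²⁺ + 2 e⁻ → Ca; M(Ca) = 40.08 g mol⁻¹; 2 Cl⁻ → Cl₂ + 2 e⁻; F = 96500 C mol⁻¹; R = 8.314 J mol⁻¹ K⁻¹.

n(Ca) = 49.4 / 40.08 = 1.233 mol, so n(e⁻) = 2 × 1.233 = 2.465 mol.
The cells are in series, so the same 2.465 mol of electrons passes through the second cell.
2 Cl⁻ → Cl₂ + 2 e⁻ — 2 mol e⁻ per mol Cl₂, so n(Cl₂) = 2.465/2 = 1.233 mol.
V = nRT/P = (1.233 × 8.314 × 271) / (154 × 10³) = 0.0180 m³ = 18.0 L.

18.0 L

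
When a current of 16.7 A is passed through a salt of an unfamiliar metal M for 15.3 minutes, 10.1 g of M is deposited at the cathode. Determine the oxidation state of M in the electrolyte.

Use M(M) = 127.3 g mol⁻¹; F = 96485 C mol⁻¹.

+2

Q = I·t = 16.70 A × 918.00 s = 15330 C, so n(e⁻) = 15330/96485 = 0.1589 mol.
n(M) deposited = 10.1 / 127.3 = 0.07934 mol.
Electrons per atom = n(e⁻)/n(M) = 0.1589 / 0.07934 = 2.00 ≈ 2, so the ion is M²⁺.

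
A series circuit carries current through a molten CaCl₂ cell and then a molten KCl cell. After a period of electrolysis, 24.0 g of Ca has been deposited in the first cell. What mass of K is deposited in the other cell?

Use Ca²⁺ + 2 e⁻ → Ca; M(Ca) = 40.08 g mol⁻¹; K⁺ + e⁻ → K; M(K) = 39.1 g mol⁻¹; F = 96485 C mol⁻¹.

46.8 g

n(Ca) = 24.0 / 40.08 = 0.5988 mol.
Since Ca²⁺ + 2 e⁻ → Ca, n(e⁻) passed = 2 × 0.5988 = 1.198 mol.
Cells in series carry the same charge, so the same 1.198 mol of electrons passes through cell 2.
K⁺ + e⁻ → K, so n(K) = 1.198 / 1 = 1.198 mol.
m(K) = 1.198 × 39.1 = 46.8 g.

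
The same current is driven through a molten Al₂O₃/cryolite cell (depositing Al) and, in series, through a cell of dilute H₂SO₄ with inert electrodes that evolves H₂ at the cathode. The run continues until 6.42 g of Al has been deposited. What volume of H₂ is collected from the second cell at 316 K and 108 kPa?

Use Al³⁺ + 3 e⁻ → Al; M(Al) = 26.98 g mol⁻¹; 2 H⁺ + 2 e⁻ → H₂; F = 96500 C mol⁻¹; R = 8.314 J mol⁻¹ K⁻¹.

8.68 L

n(Al) = 6.42 / 26.98 = 0.2380 mol, so n(e⁻) = 3 × 0.2380 = 0.7139 mol.
The cells are in series, so the same 0.7139 mol of electrons passes through the second cell.
2 H⁺ + 2 e⁻ → H₂ — 2 mol e⁻ per mol H₂, so n(H₂) = 0.7139/2 = 0.3569 mol.
V = nRT/P = (0.3569 × 8.314 × 316) / (108 × 10³) = 0.00868 m³ = 8.68 L.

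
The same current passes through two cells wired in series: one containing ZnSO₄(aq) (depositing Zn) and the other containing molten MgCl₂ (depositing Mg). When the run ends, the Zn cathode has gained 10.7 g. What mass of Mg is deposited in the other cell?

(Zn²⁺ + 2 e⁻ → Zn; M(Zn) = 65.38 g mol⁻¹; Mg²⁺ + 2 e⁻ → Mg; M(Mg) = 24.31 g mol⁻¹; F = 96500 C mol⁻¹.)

n(Zn) = 10.7 / 65.38 = 0.1637 mol.
Since Zn²⁺ + 2 e⁻ → Zn, n(e⁻) passed = 2 × 0.1637 = 0.3273 mol.
Cells in series carry the same charge, so the same 0.3273 mol of electrons passes through cell 2.
Mg²⁺ + 2 e⁻ → Mg, so n(Mg) = 0.3273 / 2 = 0.1637 mol.
m(Mg) = 0.1637 × 24.31 = 3.98 g.

3.98 g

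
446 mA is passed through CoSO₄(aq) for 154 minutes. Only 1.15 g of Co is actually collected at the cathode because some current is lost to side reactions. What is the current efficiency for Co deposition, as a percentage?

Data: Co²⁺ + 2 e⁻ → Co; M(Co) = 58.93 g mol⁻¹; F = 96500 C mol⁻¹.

Q = I·t = 0.4460 × 9240.0 = 4121 C; n(e⁻) = 4121/96500 = 0.04271 mol.
Theoretical n(Co) = n(e⁻)/2 = 0.02135 mol, i.e. m_theo = 0.02135 × 58.93 = 1.258 g.
Efficiency = m_actual / m_theo = 1.15 / 1.258 = 91.4 %.

91.4 %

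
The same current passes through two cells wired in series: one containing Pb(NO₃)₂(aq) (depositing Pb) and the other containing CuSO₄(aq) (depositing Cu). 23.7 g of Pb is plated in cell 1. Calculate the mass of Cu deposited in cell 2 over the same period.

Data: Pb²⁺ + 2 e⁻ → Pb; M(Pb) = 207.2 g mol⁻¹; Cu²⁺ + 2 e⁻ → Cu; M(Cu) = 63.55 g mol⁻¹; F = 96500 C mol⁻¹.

7.27 g

n(Pb) = 23.7 / 207.2 = 0.1144 mol.
Since Pb²⁺ + 2 e⁻ → Pb, n(e⁻) passed = 2 × 0.1144 = 0.2288 mol.
Cells in series carry the same charge, so the same 0.2288 mol of electrons passes through cell 2.
Cu²⁺ + 2 e⁻ → Cu, so n(Cu) = 0.2288 / 2 = 0.1144 mol.
m(Cu) = 0.1144 × 63.55 = 7.27 g.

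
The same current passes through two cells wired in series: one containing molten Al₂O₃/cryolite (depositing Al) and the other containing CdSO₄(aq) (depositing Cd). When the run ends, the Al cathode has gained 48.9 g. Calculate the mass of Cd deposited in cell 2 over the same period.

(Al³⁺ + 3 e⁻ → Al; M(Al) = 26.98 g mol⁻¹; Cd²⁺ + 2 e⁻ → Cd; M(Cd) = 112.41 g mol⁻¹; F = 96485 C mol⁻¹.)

306 g

n(Al) = 48.9 / 26.98 = 1.812 mol.
Since Al³⁺ + 3 e⁻ → Al, n(e⁻) passed = 3 × 1.812 = 5.437 mol.
Cells in series carry the same charge, so the same 5.437 mol of electrons passes through cell 2.
Cd²⁺ + 2 e⁻ → Cd, so n(Cd) = 5.437 / 2 = 2.719 mol.
m(Cd) = 2.719 × 112.41 = 306 g.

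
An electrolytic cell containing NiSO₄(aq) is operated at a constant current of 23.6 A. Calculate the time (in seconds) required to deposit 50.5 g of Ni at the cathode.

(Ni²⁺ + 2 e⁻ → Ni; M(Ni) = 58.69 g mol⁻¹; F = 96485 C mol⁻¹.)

n(Ni) = m/M = 50.5 / 58.69 = 0.8605 mol.
Each Ni atom requires 2 electrons, so n(e⁻) = 2 × 0.8605 = 1.721 mol.
Q = n(e⁻)·F = 1.721 × 96485 = 166000 C.
t = Q/I = 166000 / 23.60 A = 7036 s.

7040 s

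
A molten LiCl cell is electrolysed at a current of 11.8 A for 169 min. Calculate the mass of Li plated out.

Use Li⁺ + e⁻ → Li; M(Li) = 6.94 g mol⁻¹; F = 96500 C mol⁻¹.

8.61 g

Q = I·t = 11.80 A × 10140 s = 119700 C.
n(e⁻) = Q/F = 119700 / 96500 = 1.240 mol.
Li⁺ + e⁻ → Li, so n(Li) = n(e⁻)/1 = 1.240 mol.
m = n·M = 1.240 × 6.94 = 8.61 g.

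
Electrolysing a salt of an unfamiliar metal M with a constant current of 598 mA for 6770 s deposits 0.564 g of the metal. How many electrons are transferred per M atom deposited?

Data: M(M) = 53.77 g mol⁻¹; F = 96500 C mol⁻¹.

Q = I·t = 0.5980 A × 6770.0 s = 4048 C, so n(e⁻) = 4048/96500 = 0.04195 mol.
n(M) deposited = 0.564 / 53.77 = 0.01049 mol.
Electrons per atom = n(e⁻)/n(M) = 0.04195 / 0.01049 = 4.00 ≈ 4, so the ion is M⁴⁺.

4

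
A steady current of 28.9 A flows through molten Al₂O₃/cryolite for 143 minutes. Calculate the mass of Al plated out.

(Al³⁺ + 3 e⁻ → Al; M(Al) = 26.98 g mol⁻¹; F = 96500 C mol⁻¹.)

23.1 g

Q = I·t = 28.90 A × 8580.0 s = 248000 C.
n(e⁻) = Q/F = 248000 / 96500 = 2.570 mol.
Al³⁺ + 3 e⁻ → Al, so n(Al) = n(e⁻)/3 = 0.8565 mol.
m = n·M = 0.8565 × 26.98 = 23.1 g.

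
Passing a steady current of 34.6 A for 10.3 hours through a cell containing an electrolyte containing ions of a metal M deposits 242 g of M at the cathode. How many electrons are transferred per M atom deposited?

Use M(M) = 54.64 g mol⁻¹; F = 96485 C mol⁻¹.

3

Q = I·t = 34.60 A × 37080 s = 1283000 C, so n(e⁻) = 1283000/96485 = 13.30 mol.
n(M) deposited = 242 / 54.64 = 4.429 mol.
Electrons per atom = n(e⁻)/n(M) = 13.30 / 4.429 = 3.00 ≈ 3, so the ion is M³⁺.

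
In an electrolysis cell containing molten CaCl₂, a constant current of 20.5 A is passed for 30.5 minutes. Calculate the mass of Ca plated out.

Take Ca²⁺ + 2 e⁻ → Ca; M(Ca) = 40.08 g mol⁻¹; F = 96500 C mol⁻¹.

7.79 g

Q = I·t = 20.50 A × 1830.0 s = 37520 C.
n(e⁻) = Q/F = 37520 / 96500 = 0.3888 mol.
Ca²⁺ + 2 e⁻ → Ca, so n(Ca) = n(e⁻)/2 = 0.1944 mol.
m = n·M = 0.1944 × 40.08 = 7.79 g.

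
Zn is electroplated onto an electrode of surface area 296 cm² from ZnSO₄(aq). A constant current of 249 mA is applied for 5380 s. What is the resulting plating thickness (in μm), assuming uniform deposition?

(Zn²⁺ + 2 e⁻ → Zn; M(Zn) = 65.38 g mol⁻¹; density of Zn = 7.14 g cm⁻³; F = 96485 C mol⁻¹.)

2.15 μm

Q = I·t = 0.2490 × 5380.0 = 1340 C; n(e⁻) = 0.01388 mol.
n(Zn) = n(e⁻)/2 = 0.006942 mol, so m = 0.006942 × 65.38 = 0.4539 g.
Volume = m/ρ = 0.4539 / 7.14 = 0.06357 cm³.
Thickness = V/A = 0.06357 / 296 = 2.15 × 10⁻⁴ cm = 2.15 μm.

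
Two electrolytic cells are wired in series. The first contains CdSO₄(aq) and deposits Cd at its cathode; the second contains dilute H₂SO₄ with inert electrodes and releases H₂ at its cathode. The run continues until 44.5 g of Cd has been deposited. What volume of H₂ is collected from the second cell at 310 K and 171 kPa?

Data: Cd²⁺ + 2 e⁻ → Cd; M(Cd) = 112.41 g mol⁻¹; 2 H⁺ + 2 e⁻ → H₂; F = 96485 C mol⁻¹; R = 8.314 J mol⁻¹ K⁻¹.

5.97 L

n(Cd) = 44.5 / 112.41 = 0.3959 mol, so n(e⁻) = 2 × 0.3959 = 0.7917 mol.
The cells are in series, so the same 0.7917 mol of electrons passes through the second cell.
2 H⁺ + 2 e⁻ → H₂ — 2 mol e⁻ per mol H₂, so n(H₂) = 0.7917/2 = 0.3959 mol.
V = nRT/P = (0.3959 × 8.314 × 310) / (171 × 10³) = 0.00597 m³ = 5.97 L.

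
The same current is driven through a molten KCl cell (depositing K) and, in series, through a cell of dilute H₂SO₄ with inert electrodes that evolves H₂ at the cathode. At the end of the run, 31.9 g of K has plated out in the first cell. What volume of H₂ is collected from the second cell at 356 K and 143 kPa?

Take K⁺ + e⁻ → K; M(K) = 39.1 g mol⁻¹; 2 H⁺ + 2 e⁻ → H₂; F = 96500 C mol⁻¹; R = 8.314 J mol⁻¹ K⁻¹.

n(K) = 31.9 / 39.1 = 0.8159 mol, so n(e⁻) = 1 × 0.8159 = 0.8159 mol.
The cells are in series, so the same 0.8159 mol of electrons passes through the second cell.
2 H⁺ + 2 e⁻ → H₂ — 2 mol e⁻ per mol H₂, so n(H₂) = 0.8159/2 = 0.4079 mol.
V = nRT/P = (0.4079 × 8.314 × 356) / (143 × 10³) = 0.00844 m³ = 8.44 L.

8.44 L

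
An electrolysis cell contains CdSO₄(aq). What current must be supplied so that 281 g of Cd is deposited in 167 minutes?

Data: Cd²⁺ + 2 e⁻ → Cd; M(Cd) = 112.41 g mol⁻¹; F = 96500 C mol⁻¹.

48.1 A

n(Cd) = 281 / 112.41 = 2.500 mol.
n(e⁻) = 2 × 2.500 = 5.000 mol.
Q = n(e⁻)·F = 5.000 × 96500 = 482500 C.
I = Q/t = 482500 / 10020 s = 48.1 A.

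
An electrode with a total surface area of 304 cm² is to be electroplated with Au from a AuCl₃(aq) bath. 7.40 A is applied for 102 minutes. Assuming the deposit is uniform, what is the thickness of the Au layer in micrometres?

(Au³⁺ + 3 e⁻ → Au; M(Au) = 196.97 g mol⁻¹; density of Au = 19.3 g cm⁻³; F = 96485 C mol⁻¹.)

Q = I·t = 7.400 × 6120.0 = 45290 C; n(e⁻) = 0.4694 mol.
n(Au) = n(e⁻)/3 = 0.1565 mol, so m = 0.1565 × 196.97 = 30.82 g.
Volume = m/ρ = 30.82 / 19.3 = 1.597 cm³.
Thickness = V/A = 1.597 / 304 = 0.00525 cm = 52.5 μm.

52.5 μm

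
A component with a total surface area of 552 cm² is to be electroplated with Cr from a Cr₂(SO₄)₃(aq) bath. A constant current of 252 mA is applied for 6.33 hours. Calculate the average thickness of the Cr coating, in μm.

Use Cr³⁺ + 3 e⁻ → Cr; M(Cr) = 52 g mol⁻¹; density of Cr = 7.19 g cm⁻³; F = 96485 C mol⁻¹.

Q = I·t = 0.2520 × 22788 = 5743 C; n(e⁻) = 0.05952 mol.
n(Cr) = n(e⁻)/3 = 0.01984 mol, so m = 0.01984 × 52 = 1.032 g.
Volume = m/ρ = 1.032 / 7.19 = 0.1435 cm³.
Thickness = V/A = 0.1435 / 552 = 2.60 × 10⁻⁴ cm = 2.60 μm.

2.60 μm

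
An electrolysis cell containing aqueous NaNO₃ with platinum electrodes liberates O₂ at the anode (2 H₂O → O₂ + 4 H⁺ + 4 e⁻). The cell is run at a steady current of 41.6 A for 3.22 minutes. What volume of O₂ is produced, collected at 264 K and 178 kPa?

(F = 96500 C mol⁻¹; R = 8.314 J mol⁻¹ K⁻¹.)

Q = I·t = 41.60 A × 193.20 s = 8037 C.
n(e⁻) = Q/F = 8037 / 96500 = 0.08329 mol.
4 electrons are transferred per O₂ molecule, so n(O₂) = 0.08329 / 4 = 0.02082 mol.
V = nRT/P = (0.02082 × 8.314 × 264) / (178 × 10³ Pa) = 2.57 × 10⁻⁴ m³ = 0.257 L.

0.257 L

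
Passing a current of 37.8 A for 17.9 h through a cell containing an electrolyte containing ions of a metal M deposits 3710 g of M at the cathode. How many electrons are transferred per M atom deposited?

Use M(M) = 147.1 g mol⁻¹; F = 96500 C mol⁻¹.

1

Q = I·t = 37.80 A × 64440 s = 2436000 C, so n(e⁻) = 2436000/96500 = 25.24 mol.
n(M) deposited = 3710 / 147.1 = 25.22 mol.
Electrons per atom = n(e⁻)/n(M) = 25.24 / 25.22 = 1.00 ≈ 1, so the ion is M⁺.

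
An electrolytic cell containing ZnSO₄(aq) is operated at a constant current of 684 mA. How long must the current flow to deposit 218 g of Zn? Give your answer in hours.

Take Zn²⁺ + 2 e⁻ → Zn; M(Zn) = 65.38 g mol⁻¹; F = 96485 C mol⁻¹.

261 h

n(Zn) = m/M = 218 / 65.38 = 3.334 mol.
Each Zn atom requires 2 electrons, so n(e⁻) = 2 × 3.334 = 6.669 mol.
Q = n(e⁻)·F = 6.669 × 96485 = 643400 C.
t = Q/I = 643400 / 0.6840 A = 940700 s = 261 h.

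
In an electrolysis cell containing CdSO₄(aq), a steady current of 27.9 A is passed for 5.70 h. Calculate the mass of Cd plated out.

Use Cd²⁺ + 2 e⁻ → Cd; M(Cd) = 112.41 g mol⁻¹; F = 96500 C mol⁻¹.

333 g

Q = I·t = 27.90 A × 20520 s = 572500 C.
n(e⁻) = Q/F = 572500 / 96500 = 5.933 mol.
Cd²⁺ + 2 e⁻ → Cd, so n(Cd) = n(e⁻)/2 = 2.966 mol.
m = n·M = 2.966 × 112.41 = 333 g.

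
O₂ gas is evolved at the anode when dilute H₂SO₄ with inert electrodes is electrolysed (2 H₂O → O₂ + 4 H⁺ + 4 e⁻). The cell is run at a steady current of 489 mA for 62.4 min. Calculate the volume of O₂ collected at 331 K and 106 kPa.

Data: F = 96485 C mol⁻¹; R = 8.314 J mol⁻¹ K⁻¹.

Q = I·t = 0.4890 A × 3744.0 s = 1831 C.
n(e⁻) = Q/F = 1831 / 96485 = 0.01898 mol.
4 electrons are transferred per O₂ molecule, so n(O₂) = 0.01898 / 4 = 0.004744 mol.
V = nRT/P = (0.004744 × 8.314 × 331) / (106 × 10³ Pa) = 1.23 × 10⁻⁴ m³ = 0.123 L.

0.123 L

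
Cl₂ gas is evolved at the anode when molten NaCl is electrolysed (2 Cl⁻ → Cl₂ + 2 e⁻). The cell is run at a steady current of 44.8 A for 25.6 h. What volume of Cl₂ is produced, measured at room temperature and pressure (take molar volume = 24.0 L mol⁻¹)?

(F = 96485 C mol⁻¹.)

Q = I·t = 44.80 A × 92160 s = 4129000 C.
n(e⁻) = Q/F = 4129000 / 96485 = 42.79 mol.
2 electrons are transferred per Cl₂ molecule, so n(Cl₂) = 42.79 / 2 = 21.40 mol.
V = n × V_m = 21.40 × 24.0 = 514 L.

514 L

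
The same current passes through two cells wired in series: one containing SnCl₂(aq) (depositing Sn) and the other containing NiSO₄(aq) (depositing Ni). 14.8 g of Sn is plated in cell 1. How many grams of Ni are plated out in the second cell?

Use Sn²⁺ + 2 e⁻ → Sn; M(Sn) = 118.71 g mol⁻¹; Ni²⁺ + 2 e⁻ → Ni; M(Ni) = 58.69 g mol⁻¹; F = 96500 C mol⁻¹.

7.32 g

n(Sn) = 14.8 / 118.71 = 0.1247 mol.
Since Sn²⁺ + 2 e⁻ → Sn, n(e⁻) passed = 2 × 0.1247 = 0.2493 mol.
Cells in series carry the same charge, so the same 0.2493 mol of electrons passes through cell 2.
Ni²⁺ + 2 e⁻ → Ni, so n(Ni) = 0.2493 / 2 = 0.1247 mol.
m(Ni) = 0.1247 × 58.69 = 7.32 g.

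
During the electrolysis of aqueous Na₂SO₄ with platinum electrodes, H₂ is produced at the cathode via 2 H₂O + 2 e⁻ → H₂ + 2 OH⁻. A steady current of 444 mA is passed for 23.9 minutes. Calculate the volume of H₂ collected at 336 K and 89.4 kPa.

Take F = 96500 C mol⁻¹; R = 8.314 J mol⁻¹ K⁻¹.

Q = I·t = 0.4440 A × 1434.0 s = 636.7 C.
n(e⁻) = Q/F = 636.7 / 96500 = 0.006598 mol.
2 electrons are transferred per H₂ molecule, so n(H₂) = 0.006598 / 2 = 0.003299 mol.
V = nRT/P = (0.003299 × 8.314 × 336) / (89.4 × 10³ Pa) = 1.03 × 10⁻⁴ m³ = 0.103 L.

0.103 L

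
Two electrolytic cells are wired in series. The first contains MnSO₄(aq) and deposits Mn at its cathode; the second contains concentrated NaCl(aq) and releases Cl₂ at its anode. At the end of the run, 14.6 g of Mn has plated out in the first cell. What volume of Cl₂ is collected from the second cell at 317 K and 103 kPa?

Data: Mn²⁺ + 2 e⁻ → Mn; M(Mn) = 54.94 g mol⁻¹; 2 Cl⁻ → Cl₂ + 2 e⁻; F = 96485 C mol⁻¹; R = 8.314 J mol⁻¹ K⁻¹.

n(Mn) = 14.6 / 54.94 = 0.2657 mol, so n(e⁻) = 2 × 0.2657 = 0.5315 mol.
The cells are in series, so the same 0.5315 mol of electrons passes through the second cell.
2 Cl⁻ → Cl₂ + 2 e⁻ — 2 mol e⁻ per mol Cl₂, so n(Cl₂) = 0.5315/2 = 0.2657 mol.
V = nRT/P = (0.2657 × 8.314 × 317) / (103 × 10³) = 0.00680 m³ = 6.80 L.

6.80 L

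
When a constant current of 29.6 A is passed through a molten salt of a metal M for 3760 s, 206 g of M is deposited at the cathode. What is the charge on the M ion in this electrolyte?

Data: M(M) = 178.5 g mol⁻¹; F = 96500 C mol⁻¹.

+1

Q = I·t = 29.60 A × 3760.0 s = 111300 C, so n(e⁻) = 111300/96500 = 1.153 mol.
n(M) deposited = 206 / 178.5 = 1.154 mol.
Electrons per atom = n(e⁻)/n(M) = 1.153 / 1.154 = 0.999 ≈ 1, so the ion is M⁺.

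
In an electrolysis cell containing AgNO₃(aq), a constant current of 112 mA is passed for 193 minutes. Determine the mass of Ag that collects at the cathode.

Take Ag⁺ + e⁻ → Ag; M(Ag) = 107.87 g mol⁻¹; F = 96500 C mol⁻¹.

1.45 g

Q = I·t = 0.1120 A × 11580 s = 1297 C.
n(e⁻) = Q/F = 1297 / 96500 = 0.01344 mol.
Ag⁺ + e⁻ → Ag, so n(Ag) = n(e⁻)/1 = 0.01344 mol.
m = n·M = 0.01344 × 107.87 = 1.45 g.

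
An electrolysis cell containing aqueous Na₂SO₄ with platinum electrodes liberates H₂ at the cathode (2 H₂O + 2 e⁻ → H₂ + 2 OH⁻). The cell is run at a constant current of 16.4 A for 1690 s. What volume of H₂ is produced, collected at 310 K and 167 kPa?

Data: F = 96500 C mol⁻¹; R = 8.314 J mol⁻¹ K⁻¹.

Q = I·t = 16.40 A × 1690.0 s = 27720 C.
n(e⁻) = Q/F = 27720 / 96500 = 0.2872 mol.
2 electrons are transferred per H₂ molecule, so n(H₂) = 0.2872 / 2 = 0.1436 mol.
V = nRT/P = (0.1436 × 8.314 × 310) / (167 × 10³ Pa) = 0.00222 m³ = 2.22 L.

2.22 L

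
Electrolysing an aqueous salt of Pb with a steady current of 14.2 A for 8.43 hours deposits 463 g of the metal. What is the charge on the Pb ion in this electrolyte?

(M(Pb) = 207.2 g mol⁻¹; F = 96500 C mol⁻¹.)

+2

Q = I·t = 14.20 A × 30348 s = 430900 C, so n(e⁻) = 430900/96500 = 4.466 mol.
n(Pb) deposited = 463 / 207.2 = 2.235 mol.
Electrons per atom = n(e⁻)/n(Pb) = 4.466 / 2.235 = 2.00 ≈ 2, so the ion is Pb²⁺.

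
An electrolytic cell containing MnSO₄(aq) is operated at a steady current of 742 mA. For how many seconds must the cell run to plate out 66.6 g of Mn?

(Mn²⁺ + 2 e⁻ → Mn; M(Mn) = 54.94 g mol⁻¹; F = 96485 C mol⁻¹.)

n(Mn) = m/M = 66.6 / 54.94 = 1.212 mol.
Each Mn atom requires 2 electrons, so n(e⁻) = 2 × 1.212 = 2.424 mol.
Q = n(e⁻)·F = 2.424 × 96485 = 233900 C.
t = Q/I = 233900 / 0.7420 A = 315300 s.

3.15 × 10⁵ s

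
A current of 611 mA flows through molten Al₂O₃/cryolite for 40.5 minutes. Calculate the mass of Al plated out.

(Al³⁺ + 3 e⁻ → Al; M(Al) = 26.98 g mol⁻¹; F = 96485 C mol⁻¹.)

0.138 g

Q = I·t = 0.6110 A × 2430.0 s = 1485 C.
n(e⁻) = Q/F = 1485 / 96485 = 0.01539 mol.
Al³⁺ + 3 e⁻ → Al, so n(Al) = n(e⁻)/3 = 0.005129 mol.
m = n·M = 0.005129 × 26.98 = 0.138 g.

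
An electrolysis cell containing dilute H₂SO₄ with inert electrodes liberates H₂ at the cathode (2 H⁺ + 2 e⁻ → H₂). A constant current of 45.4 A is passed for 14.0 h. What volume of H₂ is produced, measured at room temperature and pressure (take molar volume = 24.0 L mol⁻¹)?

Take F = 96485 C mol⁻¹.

Q = I·t = 45.40 A × 50400 s = 2288000 C.
n(e⁻) = Q/F = 2288000 / 96485 = 23.72 mol.
2 electrons are transferred per H₂ molecule, so n(H₂) = 23.72 / 2 = 11.86 mol.
V = n × V_m = 11.86 × 24.0 = 285 L.

285 L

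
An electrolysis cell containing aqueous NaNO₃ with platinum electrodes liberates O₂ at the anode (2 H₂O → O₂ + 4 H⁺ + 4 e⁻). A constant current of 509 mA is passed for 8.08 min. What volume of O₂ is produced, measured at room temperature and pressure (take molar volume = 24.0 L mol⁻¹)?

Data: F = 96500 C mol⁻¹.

Q = I·t = 0.5090 A × 484.80 s = 246.8 C.
n(e⁻) = Q/F = 246.8 / 96500 = 0.002557 mol.
4 electrons are transferred per O₂ molecule, so n(O₂) = 0.002557 / 4 = 0.0006393 mol.
V = n × V_m = 0.0006393 × 24.0 = 0.0153 L.

0.0153 L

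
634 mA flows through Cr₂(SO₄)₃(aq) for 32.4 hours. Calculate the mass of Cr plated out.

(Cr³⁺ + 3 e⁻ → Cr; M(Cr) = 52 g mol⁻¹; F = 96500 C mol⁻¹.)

Q = I·t = 0.6340 A × 116640 s = 73950 C.
n(e⁻) = Q/F = 73950 / 96500 = 0.7663 mol.
Cr³⁺ + 3 e⁻ → Cr, so n(Cr) = n(e⁻)/3 = 0.2554 mol.
m = n·M = 0.2554 × 52 = 13.3 g.

13.3 g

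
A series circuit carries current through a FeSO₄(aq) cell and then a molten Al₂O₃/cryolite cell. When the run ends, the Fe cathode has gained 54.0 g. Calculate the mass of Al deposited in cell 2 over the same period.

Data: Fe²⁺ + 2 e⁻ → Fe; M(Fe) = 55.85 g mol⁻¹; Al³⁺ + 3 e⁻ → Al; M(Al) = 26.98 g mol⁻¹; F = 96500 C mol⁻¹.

17.4 g

n(Fe) = 54.0 / 55.85 = 0.9669 mol.
Since Fe²⁺ + 2 e⁻ → Fe, n(e⁻) passed = 2 × 0.9669 = 1.934 mol.
Cells in series carry the same charge, so the same 1.934 mol of electrons passes through cell 2.
Al³⁺ + 3 e⁻ → Al, so n(Al) = 1.934 / 3 = 0.6446 mol.
m(Al) = 0.6446 × 26.98 = 17.4 g.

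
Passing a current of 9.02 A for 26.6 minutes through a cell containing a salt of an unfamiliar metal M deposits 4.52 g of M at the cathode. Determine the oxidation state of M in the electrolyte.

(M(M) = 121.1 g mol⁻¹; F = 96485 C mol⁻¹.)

Q = I·t = 9.020 A × 1596.0 s = 14400 C, so n(e⁻) = 14400/96485 = 0.1492 mol.
n(M) deposited = 4.52 / 121.1 = 0.03732 mol.
Electrons per atom = n(e⁻)/n(M) = 0.1492 / 0.03732 = 4.00 ≈ 4, so the ion is M⁴⁺.

+4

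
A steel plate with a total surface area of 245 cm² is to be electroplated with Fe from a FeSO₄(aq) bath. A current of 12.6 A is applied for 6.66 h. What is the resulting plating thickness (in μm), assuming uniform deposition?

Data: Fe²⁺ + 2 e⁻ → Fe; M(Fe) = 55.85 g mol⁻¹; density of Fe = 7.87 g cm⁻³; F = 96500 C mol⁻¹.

453 μm

Q = I·t = 12.60 × 23976 = 302100 C; n(e⁻) = 3.131 mol.
n(Fe) = n(e⁻)/2 = 1.565 mol, so m = 1.565 × 55.85 = 87.42 g.
Volume = m/ρ = 87.42 / 7.87 = 11.11 cm³.
Thickness = V/A = 11.11 / 245 = 0.0453 cm = 453 μm.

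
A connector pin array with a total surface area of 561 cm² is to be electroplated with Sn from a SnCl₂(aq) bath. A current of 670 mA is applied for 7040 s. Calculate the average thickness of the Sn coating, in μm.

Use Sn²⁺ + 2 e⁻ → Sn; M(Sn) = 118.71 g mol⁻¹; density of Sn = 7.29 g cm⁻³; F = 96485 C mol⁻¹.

Q = I·t = 0.6700 × 7040.0 = 4717 C; n(e⁻) = 0.04889 mol.
n(Sn) = n(e⁻)/2 = 0.02444 mol, so m = 0.02444 × 118.71 = 2.902 g.
Volume = m/ρ = 2.902 / 7.29 = 0.3980 cm³.
Thickness = V/A = 0.3980 / 561 = 7.10 × 10⁻⁴ cm = 7.10 μm.

7.10 μm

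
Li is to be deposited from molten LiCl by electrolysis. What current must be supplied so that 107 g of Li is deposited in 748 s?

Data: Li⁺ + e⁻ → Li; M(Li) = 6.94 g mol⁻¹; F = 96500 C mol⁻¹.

n(Li) = 107 / 6.94 = 15.42 mol.
n(e⁻) = 1 × 15.42 = 15.42 mol.
Q = n(e⁻)·F = 15.42 × 96500 = 1488000 C.
I = Q/t = 1488000 / 748.00 s = 1990 A.

1990 A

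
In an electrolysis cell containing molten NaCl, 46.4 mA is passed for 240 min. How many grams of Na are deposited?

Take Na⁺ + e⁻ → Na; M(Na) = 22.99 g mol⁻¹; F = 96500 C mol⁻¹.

0.159 g

Q = I·t = 0.04640 A × 14400 s = 668.2 C.
n(e⁻) = Q/F = 668.2 / 96500 = 0.006924 mol.
Na⁺ + e⁻ → Na, so n(Na) = n(e⁻)/1 = 0.006924 mol.
m = n·M = 0.006924 × 22.99 = 0.159 g.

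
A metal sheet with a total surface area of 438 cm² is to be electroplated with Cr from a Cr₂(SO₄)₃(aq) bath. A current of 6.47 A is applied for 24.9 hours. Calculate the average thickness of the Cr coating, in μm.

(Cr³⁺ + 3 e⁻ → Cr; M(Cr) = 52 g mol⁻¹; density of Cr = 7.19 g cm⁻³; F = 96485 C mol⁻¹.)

331 μm

Q = I·t = 6.470 × 89640 = 580000 C; n(e⁻) = 6.011 mol.
n(Cr) = n(e⁻)/3 = 2.004 mol, so m = 2.004 × 52 = 104.2 g.
Volume = m/ρ = 104.2 / 7.19 = 14.49 cm³.
Thickness = V/A = 14.49 / 438 = 0.0331 cm = 331 μm.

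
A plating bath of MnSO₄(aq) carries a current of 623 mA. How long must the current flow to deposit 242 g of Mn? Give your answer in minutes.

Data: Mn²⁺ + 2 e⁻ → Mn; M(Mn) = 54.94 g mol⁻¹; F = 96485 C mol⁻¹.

n(Mn) = m/M = 242 / 54.94 = 4.405 mol.
Each Mn atom requires 2 electrons, so n(e⁻) = 2 × 4.405 = 8.810 mol.
Q = n(e⁻)·F = 8.810 × 96485 = 850000 C.
t = Q/I = 850000 / 0.6230 A = 1364000 s = 22700 min.

22700 min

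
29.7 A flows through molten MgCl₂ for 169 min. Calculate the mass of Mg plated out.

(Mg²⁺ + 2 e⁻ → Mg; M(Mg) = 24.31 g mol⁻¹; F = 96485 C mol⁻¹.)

Q = I·t = 29.70 A × 10140 s = 301200 C.
n(e⁻) = Q/F = 301200 / 96485 = 3.121 mol.
Mg²⁺ + 2 e⁻ → Mg, so n(Mg) = n(e⁻)/2 = 1.561 mol.
m = n·M = 1.561 × 24.31 = 37.9 g.

37.9 g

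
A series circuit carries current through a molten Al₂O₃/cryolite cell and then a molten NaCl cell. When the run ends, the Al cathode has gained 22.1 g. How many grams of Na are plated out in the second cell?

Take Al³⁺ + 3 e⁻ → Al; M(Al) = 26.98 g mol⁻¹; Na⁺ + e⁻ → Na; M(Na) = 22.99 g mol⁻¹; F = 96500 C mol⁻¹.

56.5 g

n(Al) = 22.1 / 26.98 = 0.8191 mol.
Since Al³⁺ + 3 e⁻ → Al, n(e⁻) passed = 3 × 0.8191 = 2.457 mol.
Cells in series carry the same charge, so the same 2.457 mol of electrons passes through cell 2.
Na⁺ + e⁻ → Na, so n(Na) = 2.457 / 1 = 2.457 mol.
m(Na) = 2.457 × 22.99 = 56.5 g.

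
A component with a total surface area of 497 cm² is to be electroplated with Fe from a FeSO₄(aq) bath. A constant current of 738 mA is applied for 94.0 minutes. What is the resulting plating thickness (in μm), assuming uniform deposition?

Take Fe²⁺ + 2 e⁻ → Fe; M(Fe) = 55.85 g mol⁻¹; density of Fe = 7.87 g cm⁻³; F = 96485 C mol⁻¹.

Q = I·t = 0.7380 × 5640.0 = 4162 C; n(e⁻) = 0.04314 mol.
n(Fe) = n(e⁻)/2 = 0.02157 mol, so m = 0.02157 × 55.85 = 1.205 g.
Volume = m/ρ = 1.205 / 7.87 = 0.1531 cm³.
Thickness = V/A = 0.1531 / 497 = 3.08 × 10⁻⁴ cm = 3.08 μm.

3.08 μm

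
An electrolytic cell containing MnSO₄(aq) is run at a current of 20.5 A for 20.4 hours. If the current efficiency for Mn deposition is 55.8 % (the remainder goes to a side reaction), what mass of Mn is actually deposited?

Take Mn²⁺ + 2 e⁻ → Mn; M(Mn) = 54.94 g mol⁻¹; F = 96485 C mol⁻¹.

Q = I·t = 20.50 × 73440 = 1506000 C.
n(e⁻) = 1506000/96485 = 15.60 mol; theoretically n(Mn) = 15.60/2 = 7.802 mol, m_theo = 428.6 g.
At 55.8 % efficiency, m_actual = 0.558 × 428.6 = 239 g.

239 g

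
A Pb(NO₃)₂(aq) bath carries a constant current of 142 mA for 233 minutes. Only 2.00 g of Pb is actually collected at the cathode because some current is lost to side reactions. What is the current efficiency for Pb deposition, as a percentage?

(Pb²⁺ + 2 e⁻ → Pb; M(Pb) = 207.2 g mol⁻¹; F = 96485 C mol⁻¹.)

Q = I·t = 0.1420 × 13980 = 1985 C; n(e⁻) = 1985/96485 = 0.02057 mol.
Theoretical n(Pb) = n(e⁻)/2 = 0.01029 mol, i.e. m_theo = 0.01029 × 207.2 = 2.132 g.
Efficiency = m_actual / m_theo = 2.00 / 2.132 = 93.8 %.

93.8 %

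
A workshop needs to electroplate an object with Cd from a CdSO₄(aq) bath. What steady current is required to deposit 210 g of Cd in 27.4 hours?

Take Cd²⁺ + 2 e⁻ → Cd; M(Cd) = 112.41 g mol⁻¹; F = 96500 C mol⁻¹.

n(Cd) = 210 / 112.41 = 1.868 mol.
n(e⁻) = 2 × 1.868 = 3.736 mol.
Q = n(e⁻)·F = 3.736 × 96500 = 360600 C.
I = Q/t = 360600 / 98640 s = 3.66 A.

3.66 A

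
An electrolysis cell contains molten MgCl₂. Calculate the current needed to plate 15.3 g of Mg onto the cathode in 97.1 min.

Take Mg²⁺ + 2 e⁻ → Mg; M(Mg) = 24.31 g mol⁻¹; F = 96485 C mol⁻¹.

20.8 A

n(Mg) = 15.3 / 24.31 = 0.6294 mol.
n(e⁻) = 2 × 0.6294 = 1.259 mol.
Q = n(e⁻)·F = 1.259 × 96485 = 121400 C.
I = Q/t = 121400 / 5826.0 s = 20.8 A.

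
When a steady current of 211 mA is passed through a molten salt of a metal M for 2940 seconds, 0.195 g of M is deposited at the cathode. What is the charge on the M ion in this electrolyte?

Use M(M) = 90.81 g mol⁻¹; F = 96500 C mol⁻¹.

Q = I·t = 0.2110 A × 2940.0 s = 620.3 C, so n(e⁻) = 620.3/96500 = 0.006428 mol.
n(M) deposited = 0.195 / 90.81 = 0.002147 mol.
Electrons per atom = n(e⁻)/n(M) = 0.006428 / 0.002147 = 2.99 ≈ 3, so the ion is M³⁺.

+3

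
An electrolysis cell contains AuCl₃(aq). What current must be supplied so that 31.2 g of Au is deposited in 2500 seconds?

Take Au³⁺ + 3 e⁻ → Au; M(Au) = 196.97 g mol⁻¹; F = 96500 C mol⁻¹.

18.3 A

n(Au) = 31.2 / 196.97 = 0.1584 mol.
n(e⁻) = 3 × 0.1584 = 0.4752 mol.
Q = n(e⁻)·F = 0.4752 × 96500 = 45860 C.
I = Q/t = 45860 / 2500.0 s = 18.3 A.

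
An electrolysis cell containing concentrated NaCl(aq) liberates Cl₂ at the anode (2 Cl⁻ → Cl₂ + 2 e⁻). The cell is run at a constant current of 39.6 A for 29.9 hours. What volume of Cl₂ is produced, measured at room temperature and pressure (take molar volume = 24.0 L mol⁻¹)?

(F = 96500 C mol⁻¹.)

Q = I·t = 39.60 A × 107640 s = 4263000 C.
n(e⁻) = Q/F = 4263000 / 96500 = 44.17 mol.
2 electrons are transferred per Cl₂ molecule, so n(Cl₂) = 44.17 / 2 = 22.09 mol.
V = n × V_m = 22.09 × 24.0 = 530 L.

530 L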